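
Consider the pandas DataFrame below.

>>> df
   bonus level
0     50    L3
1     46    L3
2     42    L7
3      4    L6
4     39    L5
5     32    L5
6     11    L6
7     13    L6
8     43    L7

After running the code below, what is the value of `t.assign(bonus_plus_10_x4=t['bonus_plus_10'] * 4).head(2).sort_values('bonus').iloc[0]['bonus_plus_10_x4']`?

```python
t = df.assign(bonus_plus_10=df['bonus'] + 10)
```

224

add column bonus_plus_10 = df['bonus'] + 10:
   bonus level  bonus_plus_10
0     50    L3             60
1     46    L3             56
2     42    L7             52
3      4    L6             14
4     39    L5             49
5     32    L5             42
6     11    L6             21
7     13    L6             23
8     43    L7             53
add column bonus_plus_10_x4 = t['bonus_plus_10'] * 4:
   bonus level  bonus_plus_10  bonus_plus_10_x4
0     50    L3             60               240
1     46    L3             56               224
2     42    L7             52               208
3      4    L6             14                56
4     39    L5             49               196
5     32    L5             42               168
6     11    L6             21                84
7     13    L6             23                92
8     43    L7             53               212
take first 2 rows:
   bonus level  bonus_plus_10  bonus_plus_10_x4
0     50    L3             60               240
1     46    L3             56               224
sort by bonus:
   bonus level  bonus_plus_10  bonus_plus_10_x4
1     46    L3             56               224
0     50    L3             60               240
So iloc[0]['bonus_plus_10_x4'] = 224.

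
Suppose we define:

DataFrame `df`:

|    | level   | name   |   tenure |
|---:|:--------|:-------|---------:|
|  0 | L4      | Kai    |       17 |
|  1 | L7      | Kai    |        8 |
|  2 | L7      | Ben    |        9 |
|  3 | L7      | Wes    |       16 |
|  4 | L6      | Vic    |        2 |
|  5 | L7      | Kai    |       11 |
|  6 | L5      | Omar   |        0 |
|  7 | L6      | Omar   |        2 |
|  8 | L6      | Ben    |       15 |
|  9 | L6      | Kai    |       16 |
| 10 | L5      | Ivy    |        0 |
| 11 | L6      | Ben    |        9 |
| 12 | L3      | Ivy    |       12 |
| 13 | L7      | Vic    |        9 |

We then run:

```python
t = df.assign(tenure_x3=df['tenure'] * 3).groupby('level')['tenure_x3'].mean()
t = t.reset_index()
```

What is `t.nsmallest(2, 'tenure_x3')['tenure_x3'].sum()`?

add column tenure_x3 = df['tenure'] * 3:
   level  name  tenure  tenure_x3
0     L4   Kai      17         51
1     L7   Kai       8         24
2     L7   Ben       9         27
3     L7   Wes      16         48
4     L6   Vic       2          6
5     L7   Kai      11         33
6     L5  Omar       0          0
7     L6  Omar       2          6
8     L6   Ben      15         45
9     L6   Kai      16         48
10    L5   Ivy       0          0
11    L6   Ben       9         27
12    L3   Ivy      12         36
13    L7   Vic       9         27
group by level, mean of tenure_x3:
level
L3    36.0
L4    51.0
L5     0.0
L6    26.4
L7    31.8
Name: tenure_x3, dtype: float64
reset_index():
  level  tenure_x3
0    L3       36.0
1    L4       51.0
2    L5        0.0
3    L6       26.4
4    L7       31.8
take 2 rows with smallest tenure_x3:
  level  tenure_x3
2    L5        0.0
3    L6       26.4

26.4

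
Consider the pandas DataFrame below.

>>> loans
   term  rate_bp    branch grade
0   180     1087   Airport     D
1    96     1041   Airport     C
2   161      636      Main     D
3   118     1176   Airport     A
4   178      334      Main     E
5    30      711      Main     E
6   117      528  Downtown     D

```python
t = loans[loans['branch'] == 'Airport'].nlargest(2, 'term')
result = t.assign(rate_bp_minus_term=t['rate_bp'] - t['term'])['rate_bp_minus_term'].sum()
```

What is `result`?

1965

filter rows where branch == 'Airport':
   term  rate_bp   branch grade
0   180     1087  Airport     D
1    96     1041  Airport     C
3   118     1176  Airport     A
take 2 rows with largest term:
   term  rate_bp   branch grade
0   180     1087  Airport     D
3   118     1176  Airport     A
add column rate_bp_minus_term = t['rate_bp'] - t['term']:
   term  rate_bp   branch grade  rate_bp_minus_term
0   180     1087  Airport     D                 907
3   118     1176  Airport     A                1058
The sum of column 'rate_bp_minus_term' is 1965.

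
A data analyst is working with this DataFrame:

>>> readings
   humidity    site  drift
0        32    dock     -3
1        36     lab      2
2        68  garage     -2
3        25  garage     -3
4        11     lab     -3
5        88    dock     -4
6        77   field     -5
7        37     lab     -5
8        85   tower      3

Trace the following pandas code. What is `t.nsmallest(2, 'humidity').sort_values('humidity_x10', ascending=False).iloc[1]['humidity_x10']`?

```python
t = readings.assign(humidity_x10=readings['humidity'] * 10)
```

add column humidity_x10 = readings['humidity'] * 10:
   humidity    site  drift  humidity_x10
0        32    dock     -3           320
1        36     lab      2           360
2        68  garage     -2           680
3        25  garage     -3           250
4        11     lab     -3           110
5        88    dock     -4           880
6        77   field     -5           770
7        37     lab     -5           370
8        85   tower      3           850
take 2 rows with smallest humidity:
   humidity    site  drift  humidity_x10
4        11     lab     -3           110
3        25  garage     -3           250
sort by humidity_x10 descending:
   humidity    site  drift  humidity_x10
3        25  garage     -3           250
4        11     lab     -3           110
Taking the value at position 1, column 'humidity_x10' gives 110.

110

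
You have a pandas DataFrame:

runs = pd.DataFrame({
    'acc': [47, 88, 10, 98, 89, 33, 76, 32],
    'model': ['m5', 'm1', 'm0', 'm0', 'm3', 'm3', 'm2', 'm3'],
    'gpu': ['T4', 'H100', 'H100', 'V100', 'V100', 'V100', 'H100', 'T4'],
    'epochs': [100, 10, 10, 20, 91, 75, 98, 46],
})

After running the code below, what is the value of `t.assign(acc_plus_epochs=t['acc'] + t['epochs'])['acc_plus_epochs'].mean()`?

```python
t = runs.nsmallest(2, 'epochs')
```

take 2 rows with smallest epochs:
   acc model   gpu  epochs
1   88    m1  H100      10
2   10    m0  H100      10
add column acc_plus_epochs = t['acc'] + t['epochs']:
   acc model   gpu  epochs  acc_plus_epochs
1   88    m1  H100      10               98
2   10    m0  H100      10               20

59.0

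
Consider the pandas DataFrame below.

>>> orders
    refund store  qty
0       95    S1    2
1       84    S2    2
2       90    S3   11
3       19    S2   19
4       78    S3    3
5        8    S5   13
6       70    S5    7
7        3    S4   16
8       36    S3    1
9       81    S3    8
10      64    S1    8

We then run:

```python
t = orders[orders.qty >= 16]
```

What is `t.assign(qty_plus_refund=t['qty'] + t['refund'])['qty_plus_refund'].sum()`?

filter rows where qty >= 16:
   refund store  qty
3      19    S2   19
7       3    S4   16
add column qty_plus_refund = t['qty'] + t['refund']:
   refund store  qty  qty_plus_refund
3      19    S2   19               38
7       3    S4   16               19
Taking the sum of column 'qty_plus_refund' gives 57.

57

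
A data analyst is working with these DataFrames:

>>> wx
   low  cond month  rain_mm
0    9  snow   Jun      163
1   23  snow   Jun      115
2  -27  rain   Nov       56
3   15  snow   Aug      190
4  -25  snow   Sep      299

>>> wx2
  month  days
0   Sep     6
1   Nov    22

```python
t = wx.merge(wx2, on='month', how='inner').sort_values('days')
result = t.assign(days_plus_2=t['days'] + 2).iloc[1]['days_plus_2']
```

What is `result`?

24

merge on 'month' (how='inner') → 2 rows:
   low  cond month  rain_mm  days
0  -27  rain   Nov       56    22
1  -25  snow   Sep      299     6
sort by days:
   low  cond month  rain_mm  days
1  -25  snow   Sep      299     6
0  -27  rain   Nov       56    22
add column days_plus_2 = t['days'] + 2:
   low  cond month  rain_mm  days  days_plus_2
1  -25  snow   Sep      299     6            8
0  -27  rain   Nov       56    22           24
Taking the value at position 1, column 'days_plus_2' gives 24.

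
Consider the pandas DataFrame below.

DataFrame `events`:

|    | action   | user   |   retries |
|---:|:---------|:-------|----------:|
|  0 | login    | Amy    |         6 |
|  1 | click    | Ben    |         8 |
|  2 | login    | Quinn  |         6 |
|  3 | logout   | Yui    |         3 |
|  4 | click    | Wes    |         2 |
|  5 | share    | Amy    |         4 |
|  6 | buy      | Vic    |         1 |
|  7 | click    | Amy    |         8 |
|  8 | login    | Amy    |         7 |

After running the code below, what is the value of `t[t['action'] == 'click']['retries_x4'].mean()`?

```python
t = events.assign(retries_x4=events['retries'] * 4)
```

24.0

add column retries_x4 = events['retries'] * 4:
   action   user  retries  retries_x4
0   login    Amy        6          24
1   click    Ben        8          32
2   login  Quinn        6          24
3  logout    Yui        3          12
4   click    Wes        2           8
5   share    Amy        4          16
6     buy    Vic        1           4
7   click    Amy        8          32
8   login    Amy        7          28
filter rows where action == 'click':
  action user  retries  retries_x4
1  click  Ben        8          32
4  click  Wes        2           8
7  click  Amy        8          32
Hence 24.0.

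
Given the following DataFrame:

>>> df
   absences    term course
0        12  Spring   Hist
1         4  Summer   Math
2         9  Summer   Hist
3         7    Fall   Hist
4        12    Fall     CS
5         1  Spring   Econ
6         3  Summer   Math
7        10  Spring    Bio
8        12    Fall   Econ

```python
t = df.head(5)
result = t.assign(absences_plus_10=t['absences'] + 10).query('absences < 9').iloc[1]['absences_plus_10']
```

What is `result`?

17

take first 5 rows:
   absences    term course
0        12  Spring   Hist
1         4  Summer   Math
2         9  Summer   Hist
3         7    Fall   Hist
4        12    Fall     CS
add column absences_plus_10 = t['absences'] + 10:
   absences    term course  absences_plus_10
0        12  Spring   Hist                22
1         4  Summer   Math                14
2         9  Summer   Hist                19
3         7    Fall   Hist                17
4        12    Fall     CS                22
filter rows where absences < 9:
   absences    term course  absences_plus_10
1         4  Summer   Math                14
3         7    Fall   Hist                17
value at position 1, column 'absences_plus_10' → 17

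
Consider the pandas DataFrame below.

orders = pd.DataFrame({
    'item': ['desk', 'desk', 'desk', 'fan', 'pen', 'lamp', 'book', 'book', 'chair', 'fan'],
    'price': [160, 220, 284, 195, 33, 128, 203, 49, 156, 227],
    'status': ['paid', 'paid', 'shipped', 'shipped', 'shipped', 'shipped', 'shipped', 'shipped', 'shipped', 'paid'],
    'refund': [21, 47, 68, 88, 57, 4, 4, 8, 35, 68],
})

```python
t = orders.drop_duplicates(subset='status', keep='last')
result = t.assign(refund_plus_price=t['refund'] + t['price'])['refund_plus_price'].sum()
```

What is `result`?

drop duplicate status (keep=last):
    item  price   status  refund
8  chair    156  shipped      35
9    fan    227     paid      68
add column refund_plus_price = t['refund'] + t['price']:
    item  price   status  refund  refund_plus_price
8  chair    156  shipped      35                191
9    fan    227     paid      68                295
Finally, sum of column 'refund_plus_price' = 486.

486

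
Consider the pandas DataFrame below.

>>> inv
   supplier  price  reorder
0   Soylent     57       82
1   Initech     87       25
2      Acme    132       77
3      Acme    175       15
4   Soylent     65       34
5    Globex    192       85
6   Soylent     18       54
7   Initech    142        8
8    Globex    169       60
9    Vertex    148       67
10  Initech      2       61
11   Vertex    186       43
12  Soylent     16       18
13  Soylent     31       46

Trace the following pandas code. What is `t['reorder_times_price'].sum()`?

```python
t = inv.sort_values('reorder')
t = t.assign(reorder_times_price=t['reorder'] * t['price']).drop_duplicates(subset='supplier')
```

22187

sort by reorder:
   supplier  price  reorder
7   Initech    142        8
3      Acme    175       15
12  Soylent     16       18
1   Initech     87       25
4   Soylent     65       34
11   Vertex    186       43
13  Soylent     31       46
6   Soylent     18       54
8    Globex    169       60
10  Initech      2       61
9    Vertex    148       67
2      Acme    132       77
0   Soylent     57       82
5    Globex    192       85
add column reorder_times_price = t['reorder'] * t['price']:
   supplier  price  reorder  reorder_times_price
7   Initech    142        8                 1136
3      Acme    175       15                 2625
12  Soylent     16       18                  288
1   Initech     87       25                 2175
4   Soylent     65       34                 2210
11   Vertex    186       43                 7998
13  Soylent     31       46                 1426
6   Soylent     18       54                  972
8    Globex    169       60                10140
10  Initech      2       61                  122
9    Vertex    148       67                 9916
2      Acme    132       77                10164
0   Soylent     57       82                 4674
5    Globex    192       85                16320
drop duplicate supplier (keep=first):
   supplier  price  reorder  reorder_times_price
7   Initech    142        8                 1136
3      Acme    175       15                 2625
12  Soylent     16       18                  288
11   Vertex    186       43                 7998
8    Globex    169       60                10140
Hence 22187.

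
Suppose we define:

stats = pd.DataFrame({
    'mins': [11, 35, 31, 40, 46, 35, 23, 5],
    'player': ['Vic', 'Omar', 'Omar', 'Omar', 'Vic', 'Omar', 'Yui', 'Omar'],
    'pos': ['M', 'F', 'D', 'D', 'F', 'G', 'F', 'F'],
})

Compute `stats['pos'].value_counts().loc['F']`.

value_counts of pos:
pos
F    4
D    2
M    1
G    1
Name: count, dtype: int64

4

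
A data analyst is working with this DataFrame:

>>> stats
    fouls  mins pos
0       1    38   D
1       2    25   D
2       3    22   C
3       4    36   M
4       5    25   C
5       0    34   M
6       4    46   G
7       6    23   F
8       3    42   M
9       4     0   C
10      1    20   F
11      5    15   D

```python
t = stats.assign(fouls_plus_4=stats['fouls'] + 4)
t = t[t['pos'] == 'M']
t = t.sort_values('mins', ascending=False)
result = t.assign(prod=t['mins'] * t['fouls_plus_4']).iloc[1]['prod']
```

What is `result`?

288

add column fouls_plus_4 = stats['fouls'] + 4:
    fouls  mins pos  fouls_plus_4
0       1    38   D             5
1       2    25   D             6
2       3    22   C             7
3       4    36   M             8
4       5    25   C             9
5       0    34   M             4
6       4    46   G             8
7       6    23   F            10
8       3    42   M             7
9       4     0   C             8
10      1    20   F             5
11      5    15   D             9
filter rows where pos == 'M':
   fouls  mins pos  fouls_plus_4
3      4    36   M             8
5      0    34   M             4
8      3    42   M             7
sort by mins descending:
   fouls  mins pos  fouls_plus_4
8      3    42   M             7
3      4    36   M             8
5      0    34   M             4
add column prod = t['mins'] * t['fouls_plus_4']:
   fouls  mins pos  fouls_plus_4  prod
8      3    42   M             7   294
3      4    36   M             8   288
5      0    34   M             4   136
value at position 1, column 'prod' → 288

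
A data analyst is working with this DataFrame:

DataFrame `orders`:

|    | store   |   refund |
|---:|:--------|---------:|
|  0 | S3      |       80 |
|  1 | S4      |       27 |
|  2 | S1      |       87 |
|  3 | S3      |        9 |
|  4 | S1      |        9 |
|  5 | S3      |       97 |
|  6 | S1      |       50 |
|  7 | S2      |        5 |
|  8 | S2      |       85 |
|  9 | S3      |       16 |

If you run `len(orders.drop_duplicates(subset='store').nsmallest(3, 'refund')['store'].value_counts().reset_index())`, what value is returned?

drop duplicate store (keep=first):
  store  refund
0    S3      80
1    S4      27
2    S1      87
7    S2       5
take 3 rows with smallest refund:
  store  refund
7    S2       5
1    S4      27
0    S3      80
value_counts of store:
store
S2    1
S4    1
S3    1
Name: count, dtype: int64
reset_index():
  store  count
0    S2      1
1    S4      1
2    S3      1

3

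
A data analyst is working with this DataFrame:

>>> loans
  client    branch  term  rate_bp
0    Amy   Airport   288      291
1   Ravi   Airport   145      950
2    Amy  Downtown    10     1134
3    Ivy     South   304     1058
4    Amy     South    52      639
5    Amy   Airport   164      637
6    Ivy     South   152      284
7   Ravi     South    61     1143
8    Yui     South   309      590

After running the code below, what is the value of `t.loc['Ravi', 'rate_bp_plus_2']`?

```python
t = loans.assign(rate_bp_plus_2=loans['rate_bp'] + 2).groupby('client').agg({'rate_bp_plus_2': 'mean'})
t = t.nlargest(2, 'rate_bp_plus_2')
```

1048.5

add column rate_bp_plus_2 = loans['rate_bp'] + 2:
  client    branch  term  rate_bp  rate_bp_plus_2
0    Amy   Airport   288      291             293
1   Ravi   Airport   145      950             952
2    Amy  Downtown    10     1134            1136
3    Ivy     South   304     1058            1060
4    Amy     South    52      639             641
5    Amy   Airport   164      637             639
6    Ivy     South   152      284             286
7   Ravi     South    61     1143            1145
8    Yui     South   309      590             592
group by client, mean of rate_bp_plus_2:
        rate_bp_plus_2
client                
Amy             677.25
Ivy             673.00
Ravi           1048.50
Yui             592.00
take 2 rows with largest rate_bp_plus_2:
        rate_bp_plus_2
client                
Ravi           1048.50
Amy             677.25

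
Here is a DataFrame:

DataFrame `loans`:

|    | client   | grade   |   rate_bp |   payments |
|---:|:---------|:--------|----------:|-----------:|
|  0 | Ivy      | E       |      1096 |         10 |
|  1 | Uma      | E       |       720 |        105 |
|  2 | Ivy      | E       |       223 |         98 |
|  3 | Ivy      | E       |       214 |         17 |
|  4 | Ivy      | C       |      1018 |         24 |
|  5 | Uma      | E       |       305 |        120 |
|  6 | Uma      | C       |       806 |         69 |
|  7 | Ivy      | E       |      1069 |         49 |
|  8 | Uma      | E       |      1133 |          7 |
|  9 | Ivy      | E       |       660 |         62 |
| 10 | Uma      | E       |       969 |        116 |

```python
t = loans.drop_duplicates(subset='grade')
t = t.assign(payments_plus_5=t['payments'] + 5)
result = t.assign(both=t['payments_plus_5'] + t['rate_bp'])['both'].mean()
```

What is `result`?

drop duplicate grade (keep=first):
  client grade  rate_bp  payments
0    Ivy     E     1096        10
4    Ivy     C     1018        24
add column payments_plus_5 = t['payments'] + 5:
  client grade  rate_bp  payments  payments_plus_5
0    Ivy     E     1096        10               15
4    Ivy     C     1018        24               29
add column both = t['payments_plus_5'] + t['rate_bp']:
  client grade  rate_bp  payments  payments_plus_5  both
0    Ivy     E     1096        10               15  1111
4    Ivy     C     1018        24               29  1047
The mean of column 'both' is 1079.0.

1079.0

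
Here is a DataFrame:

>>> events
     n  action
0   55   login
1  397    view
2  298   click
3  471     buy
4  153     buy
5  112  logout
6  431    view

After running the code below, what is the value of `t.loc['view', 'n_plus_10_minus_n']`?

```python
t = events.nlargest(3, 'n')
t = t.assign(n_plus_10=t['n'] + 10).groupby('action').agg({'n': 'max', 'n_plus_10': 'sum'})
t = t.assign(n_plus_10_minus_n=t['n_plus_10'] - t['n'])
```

take 3 rows with largest n:
     n action
3  471    buy
6  431   view
1  397   view
add column n_plus_10 = t['n'] + 10:
     n action  n_plus_10
3  471    buy        481
6  431   view        441
1  397   view        407
group by action: max(n), sum(n_plus_10):
          n  n_plus_10
action                
buy     471        481
view    431        848
add column n_plus_10_minus_n = t['n_plus_10'] - t['n']:
          n  n_plus_10  n_plus_10_minus_n
action                                   
buy     471        481                 10
view    431        848                417
The value at row 'view', column 'n_plus_10_minus_n' is 417.

417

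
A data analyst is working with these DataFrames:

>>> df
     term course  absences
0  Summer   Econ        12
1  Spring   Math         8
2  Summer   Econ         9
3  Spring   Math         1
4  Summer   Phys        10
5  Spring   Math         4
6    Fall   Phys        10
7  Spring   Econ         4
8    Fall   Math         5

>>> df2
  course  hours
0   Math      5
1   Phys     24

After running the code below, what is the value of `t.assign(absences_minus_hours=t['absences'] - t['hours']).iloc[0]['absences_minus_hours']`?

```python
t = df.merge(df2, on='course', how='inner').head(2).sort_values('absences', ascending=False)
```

3

merge on 'course' (how='inner') → 6 rows:
     term course  absences  hours
0  Spring   Math         8      5
1  Spring   Math         1      5
2  Summer   Phys        10     24
3  Spring   Math         4      5
4    Fall   Phys        10     24
5    Fall   Math         5      5
take first 2 rows:
     term course  absences  hours
0  Spring   Math         8      5
1  Spring   Math         1      5
sort by absences descending:
     term course  absences  hours
0  Spring   Math         8      5
1  Spring   Math         1      5
add column absences_minus_hours = t['absences'] - t['hours']:
     term course  absences  hours  absences_minus_hours
0  Spring   Math         8      5                     3
1  Spring   Math         1      5                    -4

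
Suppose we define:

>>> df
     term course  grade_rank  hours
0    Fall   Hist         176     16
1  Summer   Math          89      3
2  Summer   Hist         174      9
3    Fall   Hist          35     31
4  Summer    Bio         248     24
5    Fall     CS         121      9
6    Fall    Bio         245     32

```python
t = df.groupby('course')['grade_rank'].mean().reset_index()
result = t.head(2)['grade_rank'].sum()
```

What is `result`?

367.5

group by course, mean of grade_rank:
course
Bio     246.500000
CS      121.000000
Hist    128.333333
Math     89.000000
Name: grade_rank, dtype: float64
reset_index():
  course  grade_rank
0    Bio  246.500000
1     CS  121.000000
2   Hist  128.333333
3   Math   89.000000
take first 2 rows:
  course  grade_rank
0    Bio       246.5
1     CS       121.0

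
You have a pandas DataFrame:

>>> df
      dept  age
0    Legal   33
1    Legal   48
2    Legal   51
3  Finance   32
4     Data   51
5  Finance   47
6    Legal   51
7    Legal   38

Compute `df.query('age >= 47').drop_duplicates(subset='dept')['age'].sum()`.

146

filter rows where age >= 47:
      dept  age
1    Legal   48
2    Legal   51
4     Data   51
5  Finance   47
6    Legal   51
drop duplicate dept (keep=first):
      dept  age
1    Legal   48
4     Data   51
5  Finance   47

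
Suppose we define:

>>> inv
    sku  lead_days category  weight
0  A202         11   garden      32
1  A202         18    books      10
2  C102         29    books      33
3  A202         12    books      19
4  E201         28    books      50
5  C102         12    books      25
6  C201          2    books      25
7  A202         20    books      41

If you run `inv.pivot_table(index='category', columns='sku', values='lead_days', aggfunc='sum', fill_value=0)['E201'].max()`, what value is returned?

28

pivot: rows=category, cols=sku, sum(lead_days):
sku       A202  C102  C201  E201
category                        
books       50    41     2    28
garden      11     0     0     0
Reading off the max of column 'E201', we get 28.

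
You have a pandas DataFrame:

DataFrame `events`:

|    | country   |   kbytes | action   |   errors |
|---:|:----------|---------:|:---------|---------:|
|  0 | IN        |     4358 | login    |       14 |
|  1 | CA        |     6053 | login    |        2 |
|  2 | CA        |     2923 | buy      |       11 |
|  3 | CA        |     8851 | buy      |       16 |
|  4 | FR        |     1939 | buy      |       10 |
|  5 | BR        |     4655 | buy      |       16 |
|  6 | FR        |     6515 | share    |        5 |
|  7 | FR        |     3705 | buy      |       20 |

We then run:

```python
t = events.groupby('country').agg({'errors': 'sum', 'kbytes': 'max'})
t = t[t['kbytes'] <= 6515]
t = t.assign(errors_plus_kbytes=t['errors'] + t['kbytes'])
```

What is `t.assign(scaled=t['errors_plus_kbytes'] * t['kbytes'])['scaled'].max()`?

group by country: sum(errors), max(kbytes):
         errors  kbytes
country                
BR           16    4655
CA           29    8851
FR           35    6515
IN           14    4358
filter rows where kbytes <= 6515:
         errors  kbytes
country                
BR           16    4655
FR           35    6515
IN           14    4358
add column errors_plus_kbytes = t['errors'] + t['kbytes']:
         errors  kbytes  errors_plus_kbytes
country                                    
BR           16    4655                4671
FR           35    6515                6550
IN           14    4358                4372
add column scaled = t['errors_plus_kbytes'] * t['kbytes']:
         errors  kbytes  errors_plus_kbytes    scaled
country                                              
BR           16    4655                4671  21743505
FR           35    6515                6550  42673250
IN           14    4358                4372  19053176

42673250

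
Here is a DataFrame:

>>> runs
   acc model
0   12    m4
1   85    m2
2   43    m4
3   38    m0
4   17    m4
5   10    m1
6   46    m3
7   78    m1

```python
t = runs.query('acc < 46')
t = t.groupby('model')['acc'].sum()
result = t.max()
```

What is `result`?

72

filter rows where acc < 46:
   acc model
0   12    m4
2   43    m4
3   38    m0
4   17    m4
5   10    m1
group by model, sum of acc:
model
m0    38
m1    10
m4    72
Name: acc, dtype: int64
The max of the resulting series is 72.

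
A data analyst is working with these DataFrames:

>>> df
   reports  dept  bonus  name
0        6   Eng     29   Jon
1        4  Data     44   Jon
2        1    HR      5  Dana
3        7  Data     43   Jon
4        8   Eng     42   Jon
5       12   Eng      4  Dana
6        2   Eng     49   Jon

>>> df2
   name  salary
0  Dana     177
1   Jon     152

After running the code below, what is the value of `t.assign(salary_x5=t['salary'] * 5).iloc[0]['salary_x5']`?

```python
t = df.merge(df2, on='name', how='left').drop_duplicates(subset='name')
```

760

merge on 'name' (how='left') → 7 rows:
   reports  dept  bonus  name  salary
0        6   Eng     29   Jon     152
1        4  Data     44   Jon     152
2        1    HR      5  Dana     177
3        7  Data     43   Jon     152
4        8   Eng     42   Jon     152
5       12   Eng      4  Dana     177
6        2   Eng     49   Jon     152
drop duplicate name (keep=first):
   reports dept  bonus  name  salary
0        6  Eng     29   Jon     152
2        1   HR      5  Dana     177
add column salary_x5 = t['salary'] * 5:
   reports dept  bonus  name  salary  salary_x5
0        6  Eng     29   Jon     152        760
2        1   HR      5  Dana     177        885
Taking the value at position 0, column 'salary_x5' gives 760.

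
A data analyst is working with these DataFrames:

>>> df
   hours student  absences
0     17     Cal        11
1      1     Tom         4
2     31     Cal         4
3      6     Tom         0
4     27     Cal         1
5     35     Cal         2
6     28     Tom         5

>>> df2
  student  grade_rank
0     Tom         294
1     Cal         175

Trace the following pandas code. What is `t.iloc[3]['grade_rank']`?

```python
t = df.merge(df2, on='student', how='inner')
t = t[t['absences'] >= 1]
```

merge on 'student' (how='inner') → 7 rows:
   hours student  absences  grade_rank
0     17     Cal        11         175
1      1     Tom         4         294
2     31     Cal         4         175
3      6     Tom         0         294
4     27     Cal         1         175
5     35     Cal         2         175
6     28     Tom         5         294
filter rows where absences >= 1:
   hours student  absences  grade_rank
0     17     Cal        11         175
1      1     Tom         4         294
2     31     Cal         4         175
4     27     Cal         1         175
5     35     Cal         2         175
6     28     Tom         5         294
Finally, value at position 3, column 'grade_rank' = 175.

175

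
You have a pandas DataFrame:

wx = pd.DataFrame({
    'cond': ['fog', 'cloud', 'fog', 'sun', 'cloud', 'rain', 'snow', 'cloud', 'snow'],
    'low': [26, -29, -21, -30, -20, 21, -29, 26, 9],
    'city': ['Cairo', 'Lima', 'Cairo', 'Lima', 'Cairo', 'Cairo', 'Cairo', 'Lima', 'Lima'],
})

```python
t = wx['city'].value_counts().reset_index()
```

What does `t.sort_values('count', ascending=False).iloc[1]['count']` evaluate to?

value_counts of city:
city
Cairo    5
Lima     4
Name: count, dtype: int64
reset_index():
    city  count
0  Cairo      5
1   Lima      4
sort by count descending:
    city  count
0  Cairo      5
1   Lima      4

4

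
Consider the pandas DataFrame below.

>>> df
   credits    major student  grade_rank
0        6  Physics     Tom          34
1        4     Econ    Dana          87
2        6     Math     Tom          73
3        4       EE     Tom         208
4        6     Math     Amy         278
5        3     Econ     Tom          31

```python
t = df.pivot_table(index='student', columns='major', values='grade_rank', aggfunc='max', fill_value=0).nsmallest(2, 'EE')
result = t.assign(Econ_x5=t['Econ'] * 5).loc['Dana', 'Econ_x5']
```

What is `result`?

pivot: rows=student, cols=major, max(grade_rank):
major     EE  Econ  Math  Physics
student                          
Amy        0     0   278        0
Dana       0    87     0        0
Tom      208    31    73       34
take 2 rows with smallest EE:
major    EE  Econ  Math  Physics
student                         
Amy       0     0   278        0
Dana      0    87     0        0
add column Econ_x5 = t['Econ'] * 5:
major    EE  Econ  Math  Physics  Econ_x5
student                                  
Amy       0     0   278        0        0
Dana      0    87     0        0      435

435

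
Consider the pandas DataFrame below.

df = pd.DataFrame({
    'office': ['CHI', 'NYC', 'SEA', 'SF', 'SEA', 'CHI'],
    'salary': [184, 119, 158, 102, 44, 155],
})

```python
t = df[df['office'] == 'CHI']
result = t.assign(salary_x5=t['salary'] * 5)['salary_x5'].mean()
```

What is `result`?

847.5

filter rows where office == 'CHI':
  office  salary
0    CHI     184
5    CHI     155
add column salary_x5 = t['salary'] * 5:
  office  salary  salary_x5
0    CHI     184        920
5    CHI     155        775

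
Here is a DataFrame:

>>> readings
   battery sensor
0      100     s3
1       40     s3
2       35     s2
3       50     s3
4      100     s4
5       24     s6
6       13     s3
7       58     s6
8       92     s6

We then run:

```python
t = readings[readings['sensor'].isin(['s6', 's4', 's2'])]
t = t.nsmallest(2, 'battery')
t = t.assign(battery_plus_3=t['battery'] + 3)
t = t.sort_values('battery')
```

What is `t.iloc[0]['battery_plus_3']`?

27

filter rows where sensor in ['s6', 's4', 's2']:
   battery sensor
2       35     s2
4      100     s4
5       24     s6
7       58     s6
8       92     s6
take 2 rows with smallest battery:
   battery sensor
5       24     s6
2       35     s2
add column battery_plus_3 = t['battery'] + 3:
   battery sensor  battery_plus_3
5       24     s6              27
2       35     s2              38
sort by battery:
   battery sensor  battery_plus_3
5       24     s6              27
2       35     s2              38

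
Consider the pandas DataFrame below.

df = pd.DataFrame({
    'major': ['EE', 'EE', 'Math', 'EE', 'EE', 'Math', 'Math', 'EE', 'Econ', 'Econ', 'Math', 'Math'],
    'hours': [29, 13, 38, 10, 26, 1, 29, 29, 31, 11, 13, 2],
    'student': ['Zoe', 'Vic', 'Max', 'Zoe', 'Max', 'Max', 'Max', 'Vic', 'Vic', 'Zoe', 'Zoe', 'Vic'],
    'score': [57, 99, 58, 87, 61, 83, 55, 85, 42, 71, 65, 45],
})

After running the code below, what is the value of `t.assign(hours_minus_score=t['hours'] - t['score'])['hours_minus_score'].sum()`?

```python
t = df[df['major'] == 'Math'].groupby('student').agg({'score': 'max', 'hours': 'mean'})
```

filter rows where major == 'Math':
   major  hours student  score
2   Math     38     Max     58
5   Math      1     Max     83
6   Math     29     Max     55
10  Math     13     Zoe     65
11  Math      2     Vic     45
group by student: max(score), mean(hours):
         score      hours
student                  
Max         83  22.666667
Vic         45   2.000000
Zoe         65  13.000000
add column hours_minus_score = t['hours'] - t['score']:
         score      hours  hours_minus_score
student                                     
Max         83  22.666667         -60.333333
Vic         45   2.000000         -43.000000
Zoe         65  13.000000         -52.000000
Finally, sum of column 'hours_minus_score' = -155.333333333.

-155.333333333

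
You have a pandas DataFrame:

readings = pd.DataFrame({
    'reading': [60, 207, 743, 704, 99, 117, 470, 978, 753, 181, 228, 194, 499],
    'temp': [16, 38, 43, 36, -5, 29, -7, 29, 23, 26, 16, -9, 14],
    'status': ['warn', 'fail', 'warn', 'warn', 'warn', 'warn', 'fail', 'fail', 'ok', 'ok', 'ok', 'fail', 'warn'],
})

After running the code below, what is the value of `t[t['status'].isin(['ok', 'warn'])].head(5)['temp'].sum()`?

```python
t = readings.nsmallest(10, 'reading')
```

take 10 rows with smallest reading:
    reading  temp status
0        60    16   warn
4        99    -5   warn
5       117    29   warn
9       181    26     ok
11      194    -9   fail
1       207    38   fail
10      228    16     ok
6       470    -7   fail
12      499    14   warn
3       704    36   warn
filter rows where status in ['ok', 'warn']:
    reading  temp status
0        60    16   warn
4        99    -5   warn
5       117    29   warn
9       181    26     ok
10      228    16     ok
12      499    14   warn
3       704    36   warn
take first 5 rows:
    reading  temp status
0        60    16   warn
4        99    -5   warn
5       117    29   warn
9       181    26     ok
10      228    16     ok

82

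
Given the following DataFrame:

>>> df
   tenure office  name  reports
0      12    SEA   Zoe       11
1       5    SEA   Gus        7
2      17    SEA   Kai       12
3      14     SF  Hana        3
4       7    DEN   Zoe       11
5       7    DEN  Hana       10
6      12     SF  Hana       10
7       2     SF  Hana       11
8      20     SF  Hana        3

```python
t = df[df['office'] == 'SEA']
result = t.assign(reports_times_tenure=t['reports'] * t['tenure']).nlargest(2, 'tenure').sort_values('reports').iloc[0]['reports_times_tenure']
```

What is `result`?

filter rows where office == 'SEA':
   tenure office name  reports
0      12    SEA  Zoe       11
1       5    SEA  Gus        7
2      17    SEA  Kai       12
add column reports_times_tenure = t['reports'] * t['tenure']:
   tenure office name  reports  reports_times_tenure
0      12    SEA  Zoe       11                   132
1       5    SEA  Gus        7                    35
2      17    SEA  Kai       12                   204
take 2 rows with largest tenure:
   tenure office name  reports  reports_times_tenure
2      17    SEA  Kai       12                   204
0      12    SEA  Zoe       11                   132
sort by reports:
   tenure office name  reports  reports_times_tenure
0      12    SEA  Zoe       11                   132
2      17    SEA  Kai       12                   204
Hence 132.

132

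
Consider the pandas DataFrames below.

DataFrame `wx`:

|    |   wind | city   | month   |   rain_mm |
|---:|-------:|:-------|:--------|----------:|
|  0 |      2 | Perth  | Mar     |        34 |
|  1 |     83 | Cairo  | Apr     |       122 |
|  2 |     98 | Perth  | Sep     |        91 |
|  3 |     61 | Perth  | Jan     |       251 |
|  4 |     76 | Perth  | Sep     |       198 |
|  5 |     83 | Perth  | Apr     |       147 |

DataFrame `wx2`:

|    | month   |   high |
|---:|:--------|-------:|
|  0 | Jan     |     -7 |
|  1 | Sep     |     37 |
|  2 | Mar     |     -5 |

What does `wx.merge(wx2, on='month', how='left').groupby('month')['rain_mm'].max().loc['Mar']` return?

34

merge on 'month' (how='left') → 6 rows:
   wind   city month  rain_mm  high
0     2  Perth   Mar       34  -5.0
1    83  Cairo   Apr      122   NaN
2    98  Perth   Sep       91  37.0
3    61  Perth   Jan      251  -7.0
4    76  Perth   Sep      198  37.0
5    83  Perth   Apr      147   NaN
group by month, max of rain_mm:
month
Apr    147
Jan    251
Mar     34
Sep    198
Name: rain_mm, dtype: int64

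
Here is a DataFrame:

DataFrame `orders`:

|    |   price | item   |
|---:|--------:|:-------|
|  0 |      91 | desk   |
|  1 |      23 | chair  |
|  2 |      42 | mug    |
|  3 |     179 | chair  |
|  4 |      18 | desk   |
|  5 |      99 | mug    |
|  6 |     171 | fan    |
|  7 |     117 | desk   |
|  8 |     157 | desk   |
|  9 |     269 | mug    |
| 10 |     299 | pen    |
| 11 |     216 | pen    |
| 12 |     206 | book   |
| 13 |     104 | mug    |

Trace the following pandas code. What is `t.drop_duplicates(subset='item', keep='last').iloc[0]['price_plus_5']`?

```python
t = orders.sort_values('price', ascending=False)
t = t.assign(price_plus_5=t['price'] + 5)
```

221

sort by price descending:
    price   item
10    299    pen
9     269    mug
11    216    pen
12    206   book
3     179  chair
6     171    fan
8     157   desk
7     117   desk
13    104    mug
5      99    mug
0      91   desk
2      42    mug
1      23  chair
4      18   desk
add column price_plus_5 = t['price'] + 5:
    price   item  price_plus_5
10    299    pen           304
9     269    mug           274
11    216    pen           221
12    206   book           211
3     179  chair           184
6     171    fan           176
8     157   desk           162
7     117   desk           122
13    104    mug           109
5      99    mug           104
0      91   desk            96
2      42    mug            47
1      23  chair            28
4      18   desk            23
drop duplicate item (keep=last):
    price   item  price_plus_5
11    216    pen           221
12    206   book           211
6     171    fan           176
2      42    mug            47
1      23  chair            28
4      18   desk            23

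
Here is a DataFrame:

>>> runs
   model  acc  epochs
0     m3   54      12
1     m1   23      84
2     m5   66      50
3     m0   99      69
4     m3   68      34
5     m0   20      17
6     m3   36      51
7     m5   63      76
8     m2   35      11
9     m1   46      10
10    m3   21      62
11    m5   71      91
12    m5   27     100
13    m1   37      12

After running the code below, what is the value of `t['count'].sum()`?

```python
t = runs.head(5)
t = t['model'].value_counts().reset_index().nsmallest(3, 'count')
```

3

take first 5 rows:
  model  acc  epochs
0    m3   54      12
1    m1   23      84
2    m5   66      50
3    m0   99      69
4    m3   68      34
value_counts of model:
model
m3    2
m1    1
m5    1
m0    1
Name: count, dtype: int64
reset_index():
  model  count
0    m3      2
1    m1      1
2    m5      1
3    m0      1
take 3 rows with smallest count:
  model  count
1    m1      1
2    m5      1
3    m0      1
Taking the sum of column 'count' gives 3.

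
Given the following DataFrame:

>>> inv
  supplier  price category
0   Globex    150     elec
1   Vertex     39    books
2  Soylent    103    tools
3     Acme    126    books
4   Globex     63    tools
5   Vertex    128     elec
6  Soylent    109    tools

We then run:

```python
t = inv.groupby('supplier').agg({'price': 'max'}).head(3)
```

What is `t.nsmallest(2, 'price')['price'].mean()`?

117.5

group by supplier, max of price:
          price
supplier       
Acme        126
Globex      150
Soylent     109
Vertex      128
take first 3 rows:
          price
supplier       
Acme        126
Globex      150
Soylent     109
take 2 rows with smallest price:
          price
supplier       
Soylent     109
Acme        126
Taking the mean of column 'price' gives 117.5.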